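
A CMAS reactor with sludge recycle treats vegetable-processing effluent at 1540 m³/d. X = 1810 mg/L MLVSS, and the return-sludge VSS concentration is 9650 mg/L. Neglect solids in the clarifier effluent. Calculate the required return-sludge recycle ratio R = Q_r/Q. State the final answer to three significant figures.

Solids balance on the clarifier gives (1+R)X = R·X_r, so R = X/(X_r − X) = 1810 / (9650 − 1810) = 0.2309.

R ≈ 0.231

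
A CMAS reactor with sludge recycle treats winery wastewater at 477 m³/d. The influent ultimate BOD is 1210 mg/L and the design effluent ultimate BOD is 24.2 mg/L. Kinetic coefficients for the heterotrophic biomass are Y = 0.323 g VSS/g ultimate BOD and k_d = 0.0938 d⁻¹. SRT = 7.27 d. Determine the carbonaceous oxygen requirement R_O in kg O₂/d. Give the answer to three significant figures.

Observed yield with endogenous decay: Y_obs = Y / (1 + k_d·θ_c) = 0.323 / (1 + 0.0938 × 7.27) = 0.323 / 1.682 = 0.1920 g VSS/g ultimate BOD.
Substrate removed = Q·(S₀ − S) = 477 m³/d × (1210 − 24.2) g/m³ = 5.66×10^5 g/d = 565.6 kg/d.
Biomass synthesised: P_X = Y_obs × 565.6 = 108.6 kg VSS/d.
Carbonaceous O₂ demand = substrate oxidised − cell-mass equivalent = 565.6 − 1.42 × 108.6 = 411.4 kg O₂/d.

R_O ≈ 411 kg O₂/d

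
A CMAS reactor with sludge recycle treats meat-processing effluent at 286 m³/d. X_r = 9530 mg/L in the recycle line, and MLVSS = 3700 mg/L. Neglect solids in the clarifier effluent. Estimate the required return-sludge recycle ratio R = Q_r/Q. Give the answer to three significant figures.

Solids balance on the clarifier gives (1+R)X = R·X_r, so R = X/(X_r − X) = 3700 / (9530 − 3700) = 0.6346.

R ≈ 0.635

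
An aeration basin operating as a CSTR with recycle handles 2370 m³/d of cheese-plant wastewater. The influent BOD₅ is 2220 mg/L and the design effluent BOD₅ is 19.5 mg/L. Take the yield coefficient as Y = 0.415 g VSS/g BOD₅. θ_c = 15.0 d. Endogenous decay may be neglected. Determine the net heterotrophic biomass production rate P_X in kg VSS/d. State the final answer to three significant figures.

No decay correction is needed, so Y_obs = Y = 0.415.
Q·(S₀ − S) = 2370 × (2220 − 19.5) × 10⁻³ = 5215 kg/d removed.
Net biomass production P_X = Y_obs × Q·(S₀ − S) = 0.4150 × 5215 = 2164 kg VSS/d.

P_X ≈ 2160 kg VSS/d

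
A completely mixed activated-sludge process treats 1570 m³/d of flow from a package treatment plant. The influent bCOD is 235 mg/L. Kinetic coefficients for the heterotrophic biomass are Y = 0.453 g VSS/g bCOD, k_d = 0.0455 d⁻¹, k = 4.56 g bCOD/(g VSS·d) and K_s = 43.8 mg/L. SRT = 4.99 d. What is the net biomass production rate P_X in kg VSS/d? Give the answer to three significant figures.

P_X ≈ 133 kg VSS/d

From the Monod/SRT balance for a CMAS, S = K_s·(1+k_d θ_c)/[θ_c·(Y k − k_d) − 1] = 43.8 × (1 + 0.0455 × 4.99) / [4.99 × (0.453 × 4.56 − 0.0455) − 1] = 53.74 / 9.081 = 5.919 mg/L.
Observed yield with endogenous decay: Y_obs = Y / (1 + k_d·θ_c) = 0.453 / (1 + 0.0455 × 4.99) = 0.453 / 1.227 = 0.3692 g VSS/g bCOD.
ΔS = 235 − 5.92 = 229.1 mg/L, so the substrate removal rate is 1570 × 229.1/1000 = 359.7 kg bCOD/d.
Biomass produced: P_X = Y_obs·Q·ΔS = 0.3692 × 359.7 ≈ 132.8 kg VSS/d.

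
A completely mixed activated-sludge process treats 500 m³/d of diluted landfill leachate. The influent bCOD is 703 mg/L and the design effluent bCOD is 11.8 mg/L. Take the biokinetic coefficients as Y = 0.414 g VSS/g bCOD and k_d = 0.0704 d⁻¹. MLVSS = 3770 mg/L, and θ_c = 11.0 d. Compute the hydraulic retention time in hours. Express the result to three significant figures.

Rearranging the biomass balance for a CMAS with decay, V = Y·Q·ΔS·θ_c / [X·(1+k_d θ_c)] = 0.414 × 500 × (703 − 11.8) × 11.0 / [3770 × (1 + 0.0704 × 11.0)] = 1.57×10^6 / 6689 = 235.3 m³.
HRT = V/Q = 235.3 m³ / 500 m³·d⁻¹ = 0.4705 d × 24 = 11.29 h.

τ ≈ 11.3 h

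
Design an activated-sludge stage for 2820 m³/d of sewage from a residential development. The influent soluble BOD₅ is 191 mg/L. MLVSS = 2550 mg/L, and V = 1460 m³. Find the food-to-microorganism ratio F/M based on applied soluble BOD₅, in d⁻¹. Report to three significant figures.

F/M ≈ 0.145 d⁻¹

F/M = Q·S₀ / (V·X) = 2820 × 191 / (1460 × 2550) = 0.1447 g soluble BOD₅·(g VSS·d)⁻¹.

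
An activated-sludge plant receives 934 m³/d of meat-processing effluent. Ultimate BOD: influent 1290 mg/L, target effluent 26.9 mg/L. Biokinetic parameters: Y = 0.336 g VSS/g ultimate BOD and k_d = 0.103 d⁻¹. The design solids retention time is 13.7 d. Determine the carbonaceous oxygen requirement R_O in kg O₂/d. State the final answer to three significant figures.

R_O ≈ 946 kg O₂/d

The observed yield is Y_obs = Y/(1 + k_d·θ_c) = 0.336 / (1 + 0.103 × 13.7) = 0.336 / 2.411 = 0.1394 g VSS per g ultimate BOD removed.
Mass of ultimate BOD removed per day: Q(S₀ − S) = 934 × 1263 g/m³ = 1180 kg/d.
Net sludge production P_X = 0.1394 × 1180 = 164.4 kg VSS/d.
R_O = Q·(S₀ − S) − 1.42·P_X = 1180 − 1.42 × 164.4 = 946.3 kg O₂/d.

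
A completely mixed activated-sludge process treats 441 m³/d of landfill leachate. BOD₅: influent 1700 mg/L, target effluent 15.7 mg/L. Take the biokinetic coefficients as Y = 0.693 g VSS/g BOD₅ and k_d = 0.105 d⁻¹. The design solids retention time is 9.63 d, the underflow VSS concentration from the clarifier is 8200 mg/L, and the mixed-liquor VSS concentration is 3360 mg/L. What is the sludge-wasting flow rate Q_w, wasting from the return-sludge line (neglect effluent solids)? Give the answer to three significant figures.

From the SRT design equation V = Y Q (S₀−S) θ_c / [X (1 + k_d θ_c)] = 0.693 × 441 × (1700 − 15.7) × 9.63 / [3360 × (1 + 0.105 × 9.63)] = 4.96×10^6 / 6757 = 733.6 m³.
θ_c = V·X/(Q_w·X_r) when wasting from the recycle, so Q_w = V·X/(θ_c·X_r) = 733.6 × 3360 / (9.63 × 8200) = 31.21 m³/d.

Q_w ≈ 31.2 m³/d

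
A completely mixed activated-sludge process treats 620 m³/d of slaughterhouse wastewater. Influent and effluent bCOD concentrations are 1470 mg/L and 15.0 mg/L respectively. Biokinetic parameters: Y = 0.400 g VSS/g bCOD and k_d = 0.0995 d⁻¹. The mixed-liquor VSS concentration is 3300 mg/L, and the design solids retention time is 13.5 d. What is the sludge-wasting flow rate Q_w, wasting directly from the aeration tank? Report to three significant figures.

Q_w ≈ 46.7 m³/d

Steady-state biomass mass balance: V·X·(1 + k_d·θ_c) = Y·Q·(S₀ − S)·θ_c, so V = 0.400 × 620 × (1470 − 15.0) × 13.5 / [3300 × (1 + 0.0995 × 13.5)] = 4.87×10^6 / 7733 = 630.0 m³.
For wasting at MLVSS concentration, Q_w = V/θ_c = 630.0/13.5 = 46.66 m³/d.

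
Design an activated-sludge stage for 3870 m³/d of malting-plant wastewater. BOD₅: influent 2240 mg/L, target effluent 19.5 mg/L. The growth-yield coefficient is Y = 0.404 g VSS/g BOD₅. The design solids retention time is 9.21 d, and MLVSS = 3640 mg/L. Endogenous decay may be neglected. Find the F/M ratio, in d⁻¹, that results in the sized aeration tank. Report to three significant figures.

F/M ≈ 0.271 d⁻¹

With k_d = 0 the design equation reduces to V = Y Q (S₀−S) θ_c / X = 0.404 × 3870 × (2240 − 19.5) × 9.21 / 3640 = 8784 m³.
F/M = Q·S₀ / (V·X) = 3870 × 2240 / (8784 × 3640) = 0.2711 g BOD₅·(g VSS·d)⁻¹.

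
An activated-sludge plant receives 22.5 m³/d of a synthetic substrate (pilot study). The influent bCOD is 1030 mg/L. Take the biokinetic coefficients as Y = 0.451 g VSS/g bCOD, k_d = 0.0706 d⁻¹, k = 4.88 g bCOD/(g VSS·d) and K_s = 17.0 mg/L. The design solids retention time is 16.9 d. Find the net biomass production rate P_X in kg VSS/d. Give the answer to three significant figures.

From the Monod/SRT balance for a CMAS, S = K_s·(1+k_d θ_c)/[θ_c·(Y k − k_d) − 1] = 17.0 × (1 + 0.0706 × 16.9) / [16.9 × (0.451 × 4.88 − 0.0706) − 1] = 37.28 / 35.00 = 1.065 mg/L.
The observed yield is Y_obs = Y/(1 + k_d·θ_c) = 0.451 / (1 + 0.0706 × 16.9) = 0.451 / 2.193 = 0.2056 g VSS per g bCOD removed.
ΔS = 1030 − 1.07 = 1029 mg/L, so the substrate removal rate is 22.5 × 1029/1000 = 23.15 kg bCOD/d.
Biomass produced: P_X = Y_obs·Q·ΔS = 0.2056 × 23.15 ≈ 4.761 kg VSS/d.

P_X ≈ 4.76 kg VSS/d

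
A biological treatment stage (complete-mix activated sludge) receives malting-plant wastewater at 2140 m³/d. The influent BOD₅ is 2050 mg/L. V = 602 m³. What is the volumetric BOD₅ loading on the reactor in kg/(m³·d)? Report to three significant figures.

Applied BOD₅ load per unit volume = Q·S₀/V = (2140 × 2050/1000)/602.0 = 7.287 kg BOD₅·m⁻³·d⁻¹.

L_v ≈ 7.29 kg BOD₅/(m³·d)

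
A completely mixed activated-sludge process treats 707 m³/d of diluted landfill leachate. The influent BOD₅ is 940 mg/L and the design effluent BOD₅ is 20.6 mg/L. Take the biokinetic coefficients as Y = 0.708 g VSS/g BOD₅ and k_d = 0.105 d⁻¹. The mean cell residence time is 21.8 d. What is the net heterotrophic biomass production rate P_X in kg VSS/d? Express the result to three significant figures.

Y_obs = Y / (1 + k_d θ_c) = 0.708 / (1 + 0.105 × 21.8) = 0.708 / 3.289 = 0.2153.
Substrate removed = Q·(S₀ − S) = 707 m³/d × (940 − 20.6) g/m³ = 6.5×10^5 g/d = 650.0 kg/d.
P_X = Y_obs · Q(S₀ − S) = 0.2153 × 650.0 = 139.9 kg VSS/d.

P_X ≈ 140 kg VSS/d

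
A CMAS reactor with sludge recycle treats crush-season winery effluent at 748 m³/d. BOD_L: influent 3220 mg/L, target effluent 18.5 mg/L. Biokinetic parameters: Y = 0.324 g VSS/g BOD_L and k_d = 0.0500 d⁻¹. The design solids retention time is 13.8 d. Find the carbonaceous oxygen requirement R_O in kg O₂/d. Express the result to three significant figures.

Correct the yield for decay: Y_obs = Y/(1 + k_d θ_c) = 0.324 / (1 + 0.0500 × 13.8) = 0.324 / 1.690 = 0.1917.
ΔS = 3220 − 18.5 = 3202 mg/L, so the substrate removal rate is 748 × 3202/1000 = 2395 kg BOD_L/d.
Net sludge production P_X = 0.1917 × 2395 = 459.1 kg VSS/d.
R_O = Q·(S₀ − S) − 1.42·P_X = 2395 − 1.42 × 459.1 = 1743 kg O₂/d.

R_O ≈ 1740 kg O₂/d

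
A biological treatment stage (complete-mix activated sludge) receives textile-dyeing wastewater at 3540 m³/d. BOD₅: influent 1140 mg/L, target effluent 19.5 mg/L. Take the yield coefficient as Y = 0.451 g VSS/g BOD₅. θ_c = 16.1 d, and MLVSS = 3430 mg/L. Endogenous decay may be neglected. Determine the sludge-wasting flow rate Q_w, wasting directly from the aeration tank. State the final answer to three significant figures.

With k_d = 0 the design equation reduces to V = Y Q (S₀−S) θ_c / X = 0.451 × 3540 × (1140 − 19.5) × 16.1 / 3430 = 8397 m³.
For wasting at MLVSS concentration, Q_w = V/θ_c = 8397/16.1 = 521.6 m³/d.

Q_w ≈ 522 m³/d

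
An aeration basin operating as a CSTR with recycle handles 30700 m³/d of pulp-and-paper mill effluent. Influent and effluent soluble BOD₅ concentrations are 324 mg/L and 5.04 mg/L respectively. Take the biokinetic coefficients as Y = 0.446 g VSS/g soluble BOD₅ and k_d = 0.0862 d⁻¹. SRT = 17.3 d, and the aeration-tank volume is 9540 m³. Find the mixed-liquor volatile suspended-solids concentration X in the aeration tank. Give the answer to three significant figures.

X ≈ 3180 mg/L

From V·X·(1 + k_d·θ_c) = Y·Q·(S₀ − S)·θ_c: X = 0.446 × 30700 × (324 − 5.04) × 17.3 / [9540 × (1 + 0.0862 × 17.3)] = 3179 mg/L.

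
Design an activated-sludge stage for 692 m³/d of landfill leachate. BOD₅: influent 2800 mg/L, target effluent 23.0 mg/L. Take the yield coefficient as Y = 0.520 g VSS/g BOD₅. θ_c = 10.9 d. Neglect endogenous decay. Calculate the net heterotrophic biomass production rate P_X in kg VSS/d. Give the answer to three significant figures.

P_X ≈ 999 kg VSS/d

Since k_d ≈ 0, Y_obs = Y = 0.520 g VSS/g BOD₅.
Q·(S₀ − S) = 692 × (2800 − 23.0) × 10⁻³ = 1922 kg/d removed.
P_X = Y_obs · Q(S₀ − S) = 0.5200 × 1922 = 999.3 kg VSS/d.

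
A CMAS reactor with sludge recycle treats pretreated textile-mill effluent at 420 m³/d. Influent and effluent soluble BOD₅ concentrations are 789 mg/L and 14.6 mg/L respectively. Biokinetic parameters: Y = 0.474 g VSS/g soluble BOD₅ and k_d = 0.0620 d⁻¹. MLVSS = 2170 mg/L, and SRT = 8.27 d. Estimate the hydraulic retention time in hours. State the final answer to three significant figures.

τ ≈ 22.2 h

Rearranging the biomass balance for a CMAS with decay, V = Y·Q·ΔS·θ_c / [X·(1+k_d θ_c)] = 0.474 × 420 × (789 − 14.6) × 8.27 / [2170 × (1 + 0.0620 × 8.27)] = 1.27×10^6 / 3283 = 388.4 m³.
Hydraulic retention time τ = V/Q = 388.4 / 420 = 0.9248 d = 22.19 h.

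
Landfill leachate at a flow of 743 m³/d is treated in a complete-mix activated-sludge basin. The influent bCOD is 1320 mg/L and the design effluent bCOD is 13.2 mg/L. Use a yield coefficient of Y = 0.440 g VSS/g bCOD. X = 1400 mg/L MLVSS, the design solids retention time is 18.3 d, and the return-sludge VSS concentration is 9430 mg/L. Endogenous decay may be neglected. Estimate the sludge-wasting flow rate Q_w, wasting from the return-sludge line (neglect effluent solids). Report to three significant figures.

With k_d = 0 the design equation reduces to V = Y Q (S₀−S) θ_c / X = 0.440 × 743 × (1320 − 13.2) × 18.3 / 1400 = 5584 m³.
Q_w = (V·X)/(θ_c X_r) = 5584 × 1400 / (18.3 × 9430) = 45.30 m³/d.

Q_w ≈ 45.3 m³/d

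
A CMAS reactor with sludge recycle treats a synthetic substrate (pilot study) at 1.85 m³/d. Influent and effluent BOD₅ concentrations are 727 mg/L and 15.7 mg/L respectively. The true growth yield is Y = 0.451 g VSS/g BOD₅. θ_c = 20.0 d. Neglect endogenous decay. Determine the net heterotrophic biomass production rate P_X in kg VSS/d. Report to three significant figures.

P_X ≈ 0.593 kg VSS/d

Since k_d ≈ 0, Y_obs = Y = 0.451 g VSS/g BOD₅.
ΔS = 727 − 15.7 = 711.3 mg/L, so the substrate removal rate is 1.85 × 711.3/1000 = 1.316 kg BOD₅/d.
Net biomass production P_X = Y_obs × Q·(S₀ − S) = 0.4510 × 1.316 = 0.5935 kg VSS/d.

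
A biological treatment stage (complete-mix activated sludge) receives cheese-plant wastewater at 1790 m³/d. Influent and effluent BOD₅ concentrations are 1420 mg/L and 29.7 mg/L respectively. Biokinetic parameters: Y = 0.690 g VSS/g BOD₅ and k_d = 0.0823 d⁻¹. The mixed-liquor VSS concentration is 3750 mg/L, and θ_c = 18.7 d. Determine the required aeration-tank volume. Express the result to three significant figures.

V ≈ 3370 m³

From the SRT design equation V = Y Q (S₀−S) θ_c / [X (1 + k_d θ_c)] = 0.690 × 1790 × (1420 − 29.7) × 18.7 / [3750 × (1 + 0.0823 × 18.7)] = 3.21×10^7 / 9521 = 3373 m³.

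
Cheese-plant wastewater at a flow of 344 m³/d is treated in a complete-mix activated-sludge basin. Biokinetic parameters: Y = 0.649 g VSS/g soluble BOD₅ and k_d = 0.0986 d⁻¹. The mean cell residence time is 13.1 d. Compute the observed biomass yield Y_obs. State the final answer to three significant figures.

Y_obs ≈ 0.283 g VSS/g soluble BOD₅

Correct the yield for decay: Y_obs = Y/(1 + k_d θ_c) = 0.649 / (1 + 0.0986 × 13.1) = 0.649 / 2.292 = 0.2832.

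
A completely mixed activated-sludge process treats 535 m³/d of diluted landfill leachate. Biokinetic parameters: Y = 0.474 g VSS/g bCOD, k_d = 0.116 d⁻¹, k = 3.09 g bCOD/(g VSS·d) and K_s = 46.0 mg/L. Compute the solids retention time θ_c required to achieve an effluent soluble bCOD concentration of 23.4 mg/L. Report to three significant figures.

θ_c ≈ 2.65 d

Specific growth rate at S = 23.4 mg/L: μ = YkS/(K_s+S) = 0.474·3.09·23.4/(46.0+23.4) = 0.4938 d⁻¹.
Then 1/θ_c = μ − k_d = 0.4938 − 0.116 = 0.3778 d⁻¹, giving θ_c = 2.647 d.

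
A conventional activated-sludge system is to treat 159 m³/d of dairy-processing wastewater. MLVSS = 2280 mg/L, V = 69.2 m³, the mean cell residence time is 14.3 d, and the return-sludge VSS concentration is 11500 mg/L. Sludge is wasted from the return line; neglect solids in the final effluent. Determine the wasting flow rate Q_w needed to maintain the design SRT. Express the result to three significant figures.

Q_w ≈ 0.959 m³/d

Q_w = (V·X)/(θ_c X_r) = 69.20 × 2280 / (14.3 × 11500) = 0.9594 m³/d.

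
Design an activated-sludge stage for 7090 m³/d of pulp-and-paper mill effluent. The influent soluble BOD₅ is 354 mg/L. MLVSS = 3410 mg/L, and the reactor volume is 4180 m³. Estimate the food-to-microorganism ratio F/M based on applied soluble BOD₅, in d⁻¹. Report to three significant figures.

Food-to-microorganism ratio F/M = Q S₀ / (V X) = 7090 × 354 / (4180 × 3410) = 0.1761 d⁻¹.

F/M ≈ 0.176 d⁻¹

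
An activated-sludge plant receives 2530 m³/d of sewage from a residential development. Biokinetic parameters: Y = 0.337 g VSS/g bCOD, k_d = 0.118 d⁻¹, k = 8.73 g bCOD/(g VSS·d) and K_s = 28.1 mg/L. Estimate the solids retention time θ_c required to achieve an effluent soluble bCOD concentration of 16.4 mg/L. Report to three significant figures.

From 1/θ_c = Y·k·S/(K_s + S) − k_d: Y·k·S/(K_s+S) = 0.337 × 8.73 × 16.4 / (28.1 + 16.4) = 1.084 d⁻¹.
Then 1/θ_c = μ − k_d = 1.084 − 0.118 = 0.9662 d⁻¹, giving θ_c = 1.035 d.

θ_c ≈ 1.03 d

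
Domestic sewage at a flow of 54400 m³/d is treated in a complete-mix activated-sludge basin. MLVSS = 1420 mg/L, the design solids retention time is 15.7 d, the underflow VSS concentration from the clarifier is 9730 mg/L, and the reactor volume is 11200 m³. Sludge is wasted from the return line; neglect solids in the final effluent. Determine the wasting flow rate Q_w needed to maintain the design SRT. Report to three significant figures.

θ_c = V·X/(Q_w·X_r) when wasting from the recycle, so Q_w = V·X/(θ_c·X_r) = 11200 × 1420 / (15.7 × 9730) = 104.1 m³/d.

Q_w ≈ 104 m³/d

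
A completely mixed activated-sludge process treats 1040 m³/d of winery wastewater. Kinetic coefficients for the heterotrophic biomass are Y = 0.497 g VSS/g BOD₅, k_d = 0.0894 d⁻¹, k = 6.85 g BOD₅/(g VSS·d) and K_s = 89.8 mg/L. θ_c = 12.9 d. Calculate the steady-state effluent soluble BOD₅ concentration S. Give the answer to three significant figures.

S ≈ 4.63 mg/L

From the Monod/SRT balance for a CMAS, S = K_s·(1+k_d θ_c)/[θ_c·(Y k − k_d) − 1] = 89.8 × (1 + 0.0894 × 12.9) / [12.9 × (0.497 × 6.85 − 0.0894) − 1] = 193.4 / 41.76 = 4.630 mg/L.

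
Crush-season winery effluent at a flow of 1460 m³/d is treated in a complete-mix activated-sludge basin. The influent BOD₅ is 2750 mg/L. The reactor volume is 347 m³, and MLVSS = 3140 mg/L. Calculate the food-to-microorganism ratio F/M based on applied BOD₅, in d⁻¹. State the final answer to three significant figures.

Food-to-microorganism ratio F/M = Q S₀ / (V X) = 1460 × 2750 / (347.0 × 3140) = 3.685 d⁻¹.

F/M ≈ 3.68 d⁻¹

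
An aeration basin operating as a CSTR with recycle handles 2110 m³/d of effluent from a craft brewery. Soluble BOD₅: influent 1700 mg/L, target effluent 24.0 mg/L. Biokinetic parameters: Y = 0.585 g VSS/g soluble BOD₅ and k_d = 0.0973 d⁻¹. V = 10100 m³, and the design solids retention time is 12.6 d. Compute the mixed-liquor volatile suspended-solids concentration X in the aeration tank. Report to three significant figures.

X ≈ 1160 mg/L

Solving the biomass balance for X: X = Y Q (S₀−S) θ_c / [V (1+k_d θ_c)] = 0.585 × 2110 × (1700 − 24.0) × 12.6 / [10100 × (1 + 0.0973 × 12.6)] = 1159 mg/L.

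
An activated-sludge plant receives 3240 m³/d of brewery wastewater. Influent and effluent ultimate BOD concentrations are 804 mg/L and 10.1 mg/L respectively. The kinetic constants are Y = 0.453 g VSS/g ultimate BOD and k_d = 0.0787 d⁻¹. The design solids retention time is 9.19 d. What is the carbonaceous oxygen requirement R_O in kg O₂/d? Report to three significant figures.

R_O ≈ 1610 kg O₂/d

Correct the yield for decay: Y_obs = Y/(1 + k_d θ_c) = 0.453 / (1 + 0.0787 × 9.19) = 0.453 / 1.723 = 0.2629.
ΔS = 804 − 10.1 = 793.9 mg/L, so the substrate removal rate is 3240 × 793.9/1000 = 2572 kg ultimate BOD/d.
P_X = Y_obs·Q·(S₀ − S) = 0.2629 × 2572 = 676.2 kg VSS/d.
R_O = Q·(S₀ − S) − 1.42·P_X = 2572 − 1.42 × 676.2 = 1612 kg O₂/d.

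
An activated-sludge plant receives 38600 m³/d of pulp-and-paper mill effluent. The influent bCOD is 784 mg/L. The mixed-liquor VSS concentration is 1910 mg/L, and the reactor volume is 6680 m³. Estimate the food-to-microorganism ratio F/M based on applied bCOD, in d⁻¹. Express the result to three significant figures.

F/M = applied load / biomass = Q·S₀/(V·X) = 38600 × 784 / (6680 × 1910) = 2.372 d⁻¹.

F/M ≈ 2.37 d⁻¹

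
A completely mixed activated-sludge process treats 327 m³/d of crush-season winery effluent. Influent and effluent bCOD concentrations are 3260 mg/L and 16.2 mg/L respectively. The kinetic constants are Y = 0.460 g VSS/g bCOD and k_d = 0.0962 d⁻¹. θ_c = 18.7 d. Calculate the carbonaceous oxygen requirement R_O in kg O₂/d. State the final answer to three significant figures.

Observed yield with endogenous decay: Y_obs = Y / (1 + k_d·θ_c) = 0.460 / (1 + 0.0962 × 18.7) = 0.460 / 2.799 = 0.1643 g VSS/g bCOD.
Mass of bCOD removed per day: Q(S₀ − S) = 327 × 3244 g/m³ = 1061 kg/d.
Biomass synthesised: P_X = Y_obs × 1061 = 174.3 kg VSS/d.
R_O = Q·ΔS − 1.42 P_X = 1061 − 247.5 = 813.2 kg O₂/d.

R_O ≈ 813 kg O₂/d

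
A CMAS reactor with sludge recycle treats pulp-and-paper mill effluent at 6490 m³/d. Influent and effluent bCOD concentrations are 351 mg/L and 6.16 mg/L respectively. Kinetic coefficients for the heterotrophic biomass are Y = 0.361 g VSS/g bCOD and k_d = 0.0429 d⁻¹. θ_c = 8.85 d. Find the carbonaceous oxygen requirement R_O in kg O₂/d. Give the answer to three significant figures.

Y_obs = Y / (1 + k_d θ_c) = 0.361 / (1 + 0.0429 × 8.85) = 0.361 / 1.380 = 0.2617.
Substrate removed = Q·(S₀ − S) = 6490 m³/d × (351 − 6.16) g/m³ = 2.24×10^6 g/d = 2238 kg/d.
P_X = Y_obs·Q·(S₀ − S) = 0.2617 × 2238 = 585.6 kg VSS/d.
R_O = Q·(S₀ − S) − 1.42·P_X = 2238 − 1.42 × 585.6 = 1406 kg O₂/d.

R_O ≈ 1410 kg O₂/d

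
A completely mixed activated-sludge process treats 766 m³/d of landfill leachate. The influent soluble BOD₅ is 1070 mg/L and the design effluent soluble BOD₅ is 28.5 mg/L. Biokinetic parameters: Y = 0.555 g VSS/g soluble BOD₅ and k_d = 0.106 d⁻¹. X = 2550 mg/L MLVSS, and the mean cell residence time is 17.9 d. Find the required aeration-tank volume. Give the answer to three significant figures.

V ≈ 1070 m³

From the SRT design equation V = Y Q (S₀−S) θ_c / [X (1 + k_d θ_c)] = 0.555 × 766 × (1070 − 28.5) × 17.9 / [2550 × (1 + 0.106 × 17.9)] = 7.93×10^6 / 7388 = 1073 m³.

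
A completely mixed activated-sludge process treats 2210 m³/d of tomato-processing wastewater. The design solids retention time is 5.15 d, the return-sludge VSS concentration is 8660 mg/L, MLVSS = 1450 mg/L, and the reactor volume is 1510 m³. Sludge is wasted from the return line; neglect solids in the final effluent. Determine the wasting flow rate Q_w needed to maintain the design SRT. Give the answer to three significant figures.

θ_c = V·X/(Q_w·X_r) when wasting from the recycle, so Q_w = V·X/(θ_c·X_r) = 1510 × 1450 / (5.15 × 8660) = 49.09 m³/d.

Q_w ≈ 49.1 m³/d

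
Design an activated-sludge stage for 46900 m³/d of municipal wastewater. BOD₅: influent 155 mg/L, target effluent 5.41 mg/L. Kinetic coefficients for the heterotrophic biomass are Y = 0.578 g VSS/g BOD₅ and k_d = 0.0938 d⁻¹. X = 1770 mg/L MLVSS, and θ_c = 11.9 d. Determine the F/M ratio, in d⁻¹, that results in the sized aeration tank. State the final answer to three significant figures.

F/M ≈ 0.319 d⁻¹

Steady-state biomass mass balance: V·X·(1 + k_d·θ_c) = Y·Q·(S₀ − S)·θ_c, so V = 0.578 × 46900 × (155 − 5.41) × 11.9 / [1770 × (1 + 0.0938 × 11.9)] = 4.83×10^7 / 3746 = 12883 m³.
F/M = Q·S₀ / (V·X) = 46900 × 155 / (12883 × 1770) = 0.3188 g BOD₅·(g VSS·d)⁻¹.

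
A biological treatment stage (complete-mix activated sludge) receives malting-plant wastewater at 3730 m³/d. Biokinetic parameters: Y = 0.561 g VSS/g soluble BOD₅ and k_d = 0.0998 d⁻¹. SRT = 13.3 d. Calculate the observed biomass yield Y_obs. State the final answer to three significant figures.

Y_obs ≈ 0.241 g VSS/g soluble BOD₅

Observed yield with endogenous decay: Y_obs = Y / (1 + k_d·θ_c) = 0.561 / (1 + 0.0998 × 13.3) = 0.561 / 2.327 = 0.2410 g VSS/g soluble BOD₅.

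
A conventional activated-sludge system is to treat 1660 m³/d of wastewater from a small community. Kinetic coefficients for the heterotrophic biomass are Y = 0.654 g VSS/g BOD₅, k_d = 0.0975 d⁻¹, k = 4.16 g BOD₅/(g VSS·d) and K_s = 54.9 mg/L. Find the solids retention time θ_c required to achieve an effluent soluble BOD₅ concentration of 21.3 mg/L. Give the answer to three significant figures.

θ_c ≈ 1.51 d

From 1/θ_c = Y·k·S/(K_s + S) − k_d: Y·k·S/(K_s+S) = 0.654 × 4.16 × 21.3 / (54.9 + 21.3) = 0.7605 d⁻¹.
Then 1/θ_c = μ − k_d = 0.7605 − 0.0975 = 0.6630 d⁻¹, giving θ_c = 1.508 d.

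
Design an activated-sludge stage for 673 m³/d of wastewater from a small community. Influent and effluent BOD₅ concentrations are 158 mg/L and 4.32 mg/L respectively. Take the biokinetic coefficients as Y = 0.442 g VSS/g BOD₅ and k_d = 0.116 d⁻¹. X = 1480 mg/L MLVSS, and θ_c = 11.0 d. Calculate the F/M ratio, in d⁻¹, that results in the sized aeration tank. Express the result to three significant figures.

Rearranging the biomass balance for a CMAS with decay, V = Y·Q·ΔS·θ_c / [X·(1+k_d θ_c)] = 0.442 × 673 × (158 − 4.32) × 11.0 / [1480 × (1 + 0.116 × 11.0)] = 5.03×10^5 / 3368 = 149.3 m³.
F/M = Q·S₀ / (V·X) = 673 × 158 / (149.3 × 1480) = 0.4813 g BOD₅·(g VSS·d)⁻¹.

F/M ≈ 0.481 d⁻¹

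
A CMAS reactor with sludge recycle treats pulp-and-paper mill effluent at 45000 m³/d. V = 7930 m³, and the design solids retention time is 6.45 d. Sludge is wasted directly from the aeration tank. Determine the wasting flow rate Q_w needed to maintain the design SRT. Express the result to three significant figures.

For wasting at MLVSS concentration, Q_w = V/θ_c = 7930/6.45 = 1229 m³/d.

Q_w ≈ 1230 m³/d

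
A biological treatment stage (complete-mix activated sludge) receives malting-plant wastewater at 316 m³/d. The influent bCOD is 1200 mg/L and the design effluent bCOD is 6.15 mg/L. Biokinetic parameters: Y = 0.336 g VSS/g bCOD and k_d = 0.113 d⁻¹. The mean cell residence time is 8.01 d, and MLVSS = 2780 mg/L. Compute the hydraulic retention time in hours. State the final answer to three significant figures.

Rearranging the biomass balance for a CMAS with decay, V = Y·Q·ΔS·θ_c / [X·(1+k_d θ_c)] = 0.336 × 316 × (1200 − 6.15) × 8.01 / [2780 × (1 + 0.113 × 8.01)] = 1.02×10^6 / 5296 = 191.7 m³.
τ = V/Q = 191.7/316 = 0.6067 d, or 14.56 h.

τ ≈ 14.6 h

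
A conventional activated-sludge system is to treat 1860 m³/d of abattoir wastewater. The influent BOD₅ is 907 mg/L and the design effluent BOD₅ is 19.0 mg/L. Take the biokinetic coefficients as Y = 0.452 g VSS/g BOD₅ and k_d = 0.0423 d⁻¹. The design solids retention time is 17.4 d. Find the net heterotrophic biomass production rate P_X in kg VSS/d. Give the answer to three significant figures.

Correct the yield for decay: Y_obs = Y/(1 + k_d θ_c) = 0.452 / (1 + 0.0423 × 17.4) = 0.452 / 1.736 = 0.2604.
Substrate removed = Q·(S₀ − S) = 1860 m³/d × (907 − 19.0) g/m³ = 1.65×10^6 g/d = 1652 kg/d.
So the net sludge growth is P_X = 0.2604 × 1652 = 430.0 kg VSS/d.

P_X ≈ 430 kg VSS/d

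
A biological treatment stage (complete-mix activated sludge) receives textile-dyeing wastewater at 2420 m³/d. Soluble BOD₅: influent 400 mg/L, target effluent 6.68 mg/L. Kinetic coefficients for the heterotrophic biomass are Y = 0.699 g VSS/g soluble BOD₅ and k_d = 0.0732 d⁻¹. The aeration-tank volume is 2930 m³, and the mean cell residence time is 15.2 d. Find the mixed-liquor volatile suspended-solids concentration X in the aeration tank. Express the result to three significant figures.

X ≈ 1630 mg/L

X = Y·Q·ΔS·θ_c / [V·(1 + k_d θ_c)] = 0.699 × 2420 × (400 − 6.68) × 15.2 / [2930 × (1 + 0.0732 × 15.2)] = 1634 mg/L.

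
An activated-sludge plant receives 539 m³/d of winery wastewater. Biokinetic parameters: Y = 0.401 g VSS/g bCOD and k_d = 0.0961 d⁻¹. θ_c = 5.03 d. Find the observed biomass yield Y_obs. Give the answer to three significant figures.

The observed yield is Y_obs = Y/(1 + k_d·θ_c) = 0.401 / (1 + 0.0961 × 5.03) = 0.401 / 1.483 = 0.2703 g VSS per g bCOD removed.

Y_obs ≈ 0.270 g VSS/g bCOD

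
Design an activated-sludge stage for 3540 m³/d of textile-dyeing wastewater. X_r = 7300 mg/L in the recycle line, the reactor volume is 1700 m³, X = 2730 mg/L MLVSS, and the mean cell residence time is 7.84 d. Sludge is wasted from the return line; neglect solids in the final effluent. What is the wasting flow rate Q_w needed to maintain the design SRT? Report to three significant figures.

Q_w ≈ 81.1 m³/d

Q_w = (V·X)/(θ_c X_r) = 1700 × 2730 / (7.84 × 7300) = 81.09 m³/d.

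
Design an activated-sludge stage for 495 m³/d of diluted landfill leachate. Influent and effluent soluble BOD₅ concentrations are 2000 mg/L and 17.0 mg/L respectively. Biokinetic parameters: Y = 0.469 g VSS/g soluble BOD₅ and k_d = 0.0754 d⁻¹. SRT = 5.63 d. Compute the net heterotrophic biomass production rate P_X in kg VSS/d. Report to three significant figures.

P_X ≈ 323 kg VSS/d

Observed yield with endogenous decay: Y_obs = Y / (1 + k_d·θ_c) = 0.469 / (1 + 0.0754 × 5.63) = 0.469 / 1.425 = 0.3292 g VSS/g soluble BOD₅.
Q·(S₀ − S) = 495 × (2000 − 17.0) × 10⁻³ = 981.6 kg/d removed.
Net biomass production P_X = Y_obs × Q·(S₀ − S) = 0.3292 × 981.6 = 323.2 kg VSS/d.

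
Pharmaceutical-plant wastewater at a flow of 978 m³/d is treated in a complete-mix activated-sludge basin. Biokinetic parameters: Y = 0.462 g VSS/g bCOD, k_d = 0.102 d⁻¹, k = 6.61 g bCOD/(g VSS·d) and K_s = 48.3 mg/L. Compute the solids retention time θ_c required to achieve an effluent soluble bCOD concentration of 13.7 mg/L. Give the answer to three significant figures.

At the target effluent, Y k S/(K_s+S) = 0.462×6.61×13.7/62.00 = 0.6748 d⁻¹.
Then 1/θ_c = μ − k_d = 0.6748 − 0.102 = 0.5728 d⁻¹, giving θ_c = 1.746 d.

θ_c ≈ 1.75 d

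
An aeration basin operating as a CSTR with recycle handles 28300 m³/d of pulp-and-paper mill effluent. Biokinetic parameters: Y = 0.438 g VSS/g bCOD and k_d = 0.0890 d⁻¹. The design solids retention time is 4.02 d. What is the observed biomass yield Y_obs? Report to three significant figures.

Observed yield with endogenous decay: Y_obs = Y / (1 + k_d·θ_c) = 0.438 / (1 + 0.0890 × 4.02) = 0.438 / 1.358 = 0.3226 g VSS/g bCOD.

Y_obs ≈ 0.323 g VSS/g bCOD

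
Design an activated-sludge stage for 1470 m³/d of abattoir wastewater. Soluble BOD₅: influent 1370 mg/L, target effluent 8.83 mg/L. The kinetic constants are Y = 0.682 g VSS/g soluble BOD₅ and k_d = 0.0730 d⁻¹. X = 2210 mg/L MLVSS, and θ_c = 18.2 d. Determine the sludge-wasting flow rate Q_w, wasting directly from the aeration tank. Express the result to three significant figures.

Q_w ≈ 265 m³/d

From the SRT design equation V = Y Q (S₀−S) θ_c / [X (1 + k_d θ_c)] = 0.682 × 1470 × (1370 − 8.83) × 18.2 / [2210 × (1 + 0.0730 × 18.2)] = 2.48×10^7 / 5146 = 4826 m³.
With mixed-liquor wasting, θ_c = V/Q_w, so Q_w = V/θ_c = 4826/18.2 = 265.2 m³/d.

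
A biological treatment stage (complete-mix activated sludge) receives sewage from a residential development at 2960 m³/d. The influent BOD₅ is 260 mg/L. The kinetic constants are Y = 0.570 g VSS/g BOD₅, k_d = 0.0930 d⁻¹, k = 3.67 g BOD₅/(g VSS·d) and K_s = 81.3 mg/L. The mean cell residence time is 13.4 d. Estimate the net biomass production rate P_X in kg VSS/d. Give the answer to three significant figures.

P_X ≈ 190 kg VSS/d

From the Monod/SRT balance for a CMAS, S = K_s·(1+k_d θ_c)/[θ_c·(Y k − k_d) − 1] = 81.3 × (1 + 0.0930 × 13.4) / [13.4 × (0.570 × 3.67 − 0.0930) − 1] = 182.6 / 25.79 = 7.082 mg/L.
Correct the yield for decay: Y_obs = Y/(1 + k_d θ_c) = 0.570 / (1 + 0.0930 × 13.4) = 0.570 / 2.246 = 0.2538.
Mass of BOD₅ removed per day: Q(S₀ − S) = 2960 × 252.9 g/m³ = 748.6 kg/d.
Biomass produced: P_X = Y_obs·Q·ΔS = 0.2538 × 748.6 ≈ 190.0 kg VSS/d.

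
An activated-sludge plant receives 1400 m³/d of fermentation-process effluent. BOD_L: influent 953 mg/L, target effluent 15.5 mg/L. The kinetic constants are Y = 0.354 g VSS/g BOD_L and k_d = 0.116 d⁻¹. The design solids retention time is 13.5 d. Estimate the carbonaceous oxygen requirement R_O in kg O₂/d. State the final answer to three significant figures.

Observed yield with endogenous decay: Y_obs = Y / (1 + k_d·θ_c) = 0.354 / (1 + 0.116 × 13.5) = 0.354 / 2.566 = 0.1380 g VSS/g BOD_L.
Q·(S₀ − S) = 1400 × (953 − 15.5) × 10⁻³ = 1312 kg/d removed.
P_X = Y_obs·Q·(S₀ − S) = 0.1380 × 1312 = 181.1 kg VSS/d.
R_O = Q·ΔS − 1.42 P_X = 1312 − 257.1 = 1055 kg O₂/d.

R_O ≈ 1060 kg O₂/d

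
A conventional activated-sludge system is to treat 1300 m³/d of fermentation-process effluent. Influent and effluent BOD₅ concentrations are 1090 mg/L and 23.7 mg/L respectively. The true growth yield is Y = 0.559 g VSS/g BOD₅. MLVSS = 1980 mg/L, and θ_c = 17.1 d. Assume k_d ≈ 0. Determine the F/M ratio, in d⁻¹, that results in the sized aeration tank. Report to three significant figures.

F/M ≈ 0.107 d⁻¹

V·X = Y·Q·ΔS·θ_c gives V = 0.559 × 1300 × (1090 − 23.7) × 17.1 / 1980 = 6692 m³.
F/M = applied load / biomass = Q·S₀/(V·X) = 1300 × 1090 / (6692 × 1980) = 0.1069 d⁻¹.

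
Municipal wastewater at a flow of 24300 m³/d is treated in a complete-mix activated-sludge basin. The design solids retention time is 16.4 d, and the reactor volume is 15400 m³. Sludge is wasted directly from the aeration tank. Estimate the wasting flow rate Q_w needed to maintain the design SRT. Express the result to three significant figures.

Q_w ≈ 939 m³/d

For wasting at MLVSS concentration, Q_w = V/θ_c = 15400/16.4 = 939.0 m³/d.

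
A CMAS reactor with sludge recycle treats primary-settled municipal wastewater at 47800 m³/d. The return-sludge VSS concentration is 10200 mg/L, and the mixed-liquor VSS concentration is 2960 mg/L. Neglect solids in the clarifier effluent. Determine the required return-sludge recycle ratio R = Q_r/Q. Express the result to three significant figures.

R ≈ 0.409

Solids balance on the clarifier gives (1+R)X = R·X_r, so R = X/(X_r − X) = 2960 / (10200 − 2960) = 0.4088.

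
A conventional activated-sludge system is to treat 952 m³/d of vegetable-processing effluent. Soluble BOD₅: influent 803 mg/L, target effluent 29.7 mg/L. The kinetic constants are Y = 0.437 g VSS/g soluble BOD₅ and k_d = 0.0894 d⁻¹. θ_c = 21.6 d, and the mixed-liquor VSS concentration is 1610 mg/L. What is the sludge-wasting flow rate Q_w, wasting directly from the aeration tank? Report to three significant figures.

Q_w ≈ 68.2 m³/d

From the SRT design equation V = Y Q (S₀−S) θ_c / [X (1 + k_d θ_c)] = 0.437 × 952 × (803 − 29.7) × 21.6 / [1610 × (1 + 0.0894 × 21.6)] = 6.95×10^6 / 4719 = 1473 m³.
Wasting from the aeration tank: Q_w = V / θ_c = 1473 / 21.6 = 68.17 m³/d.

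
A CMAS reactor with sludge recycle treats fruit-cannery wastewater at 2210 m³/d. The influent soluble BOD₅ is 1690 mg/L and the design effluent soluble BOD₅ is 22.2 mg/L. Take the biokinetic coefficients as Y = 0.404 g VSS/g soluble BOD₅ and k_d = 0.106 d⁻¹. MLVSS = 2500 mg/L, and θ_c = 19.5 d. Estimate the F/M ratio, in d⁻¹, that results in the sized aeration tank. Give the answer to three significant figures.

Steady-state biomass mass balance: V·X·(1 + k_d·θ_c) = Y·Q·(S₀ − S)·θ_c, so V = 0.404 × 2210 × (1690 − 22.2) × 19.5 / [2500 × (1 + 0.106 × 19.5)] = 2.9×10^7 / 7667 = 3787 m³.
F/M = applied load / biomass = Q·S₀/(V·X) = 2210 × 1690 / (3787 × 2500) = 0.3945 d⁻¹.

F/M ≈ 0.394 d⁻¹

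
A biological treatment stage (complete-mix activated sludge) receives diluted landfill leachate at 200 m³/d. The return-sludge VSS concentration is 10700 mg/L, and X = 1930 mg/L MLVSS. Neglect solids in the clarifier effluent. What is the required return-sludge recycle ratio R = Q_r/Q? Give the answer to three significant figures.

R ≈ 0.220

Mass balance around the secondary clarifier (neglecting effluent solids): R = X / (X_r − X) = 1930 / (10700 − 1930) = 0.2201.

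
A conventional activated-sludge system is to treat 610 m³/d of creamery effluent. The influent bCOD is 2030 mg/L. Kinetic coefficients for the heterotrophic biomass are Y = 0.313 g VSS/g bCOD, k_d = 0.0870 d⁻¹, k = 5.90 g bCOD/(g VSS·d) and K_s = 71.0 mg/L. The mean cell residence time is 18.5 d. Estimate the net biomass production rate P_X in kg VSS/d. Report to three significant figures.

P_X ≈ 148 kg VSS/d

Effluent substrate depends only on kinetics and SRT: S = K_s(1 + k_d θ_c) / [θ_c(Yk − k_d) − 1] = 71.0 × (1 + 0.0870 × 18.5) / [18.5 × (0.313 × 5.90 − 0.0870) − 1] = 185.3 / 31.55 = 5.872 mg/L.
Y_obs = Y / (1 + k_d θ_c) = 0.313 / (1 + 0.0870 × 18.5) = 0.313 / 2.609 = 0.1199.
Substrate removed = Q·(S₀ − S) = 610 m³/d × (2030 − 5.87) g/m³ = 1.23×10^6 g/d = 1235 kg/d.
Net biomass production P_X = Y_obs × Q·(S₀ − S) = 0.1199 × 1235 = 148.1 kg VSS/d.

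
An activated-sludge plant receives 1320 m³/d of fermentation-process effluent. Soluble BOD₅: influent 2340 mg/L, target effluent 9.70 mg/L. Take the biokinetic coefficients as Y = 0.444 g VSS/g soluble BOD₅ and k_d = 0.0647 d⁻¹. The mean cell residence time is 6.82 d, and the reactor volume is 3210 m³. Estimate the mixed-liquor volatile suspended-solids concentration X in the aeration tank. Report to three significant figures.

X ≈ 2010 mg/L

From V·X·(1 + k_d·θ_c) = Y·Q·(S₀ − S)·θ_c: X = 0.444 × 1320 × (2340 − 9.70) × 6.82 / [3210 × (1 + 0.0647 × 6.82)] = 2013 mg/L.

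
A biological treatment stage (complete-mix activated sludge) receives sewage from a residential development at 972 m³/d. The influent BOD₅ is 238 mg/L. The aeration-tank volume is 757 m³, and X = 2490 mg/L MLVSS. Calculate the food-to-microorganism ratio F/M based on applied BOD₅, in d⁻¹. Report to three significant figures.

F/M = applied load / biomass = Q·S₀/(V·X) = 972 × 238 / (757.0 × 2490) = 0.1227 d⁻¹.

F/M ≈ 0.123 d⁻¹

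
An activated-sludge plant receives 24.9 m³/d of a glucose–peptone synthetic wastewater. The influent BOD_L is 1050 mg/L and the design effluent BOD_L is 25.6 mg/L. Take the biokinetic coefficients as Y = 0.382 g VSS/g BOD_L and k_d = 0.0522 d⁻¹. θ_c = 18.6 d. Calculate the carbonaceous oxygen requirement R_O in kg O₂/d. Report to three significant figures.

The observed yield is Y_obs = Y/(1 + k_d·θ_c) = 0.382 / (1 + 0.0522 × 18.6) = 0.382 / 1.971 = 0.1938 g VSS per g BOD_L removed.
Substrate removed = Q·(S₀ − S) = 24.9 m³/d × (1050 − 25.6) g/m³ = 2.55×10^4 g/d = 25.51 kg/d.
Net sludge production P_X = 0.1938 × 25.51 = 4.944 kg VSS/d.
R_O = Q·(S₀ − S) − 1.42·P_X = 25.51 − 1.42 × 4.944 = 18.49 kg O₂/d.

R_O ≈ 18.5 kg O₂/d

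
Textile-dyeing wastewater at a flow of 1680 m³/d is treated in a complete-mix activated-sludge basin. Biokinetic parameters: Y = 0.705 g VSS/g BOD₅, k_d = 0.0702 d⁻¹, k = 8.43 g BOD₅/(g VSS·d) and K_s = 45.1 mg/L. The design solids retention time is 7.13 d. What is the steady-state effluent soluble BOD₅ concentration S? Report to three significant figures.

S ≈ 1.66 mg/L

For a completely mixed reactor with recycle the Lawrence–McCarty relation gives S = K_s·(1 + k_d·θ_c) / [θ_c·(Y·k − k_d) − 1] = 45.1 × (1 + 0.0702 × 7.13) / [7.13 × (0.705 × 8.43 − 0.0702) − 1] = 67.67 / 40.87 = 1.656 mg/L.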